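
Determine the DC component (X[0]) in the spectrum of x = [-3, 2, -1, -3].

X[0] = Σ(n=0 to 3) x[n] · ω_4^0 = Σ x[n]
= (-3) + (2) + (-1) + (-3)

X[0] = -5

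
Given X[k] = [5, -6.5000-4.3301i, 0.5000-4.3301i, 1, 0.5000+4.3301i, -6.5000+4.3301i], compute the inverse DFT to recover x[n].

x[n] = (1/6) Σ(k=0 to 5) X[k] · e^(2πikn/6)

Computing each x[n]:
x[0] = -1
x[1] = 2
x[2] = 2
x[3] = 3
x[4] = 2
x[5] = -3

x = [-1, 2, 2, 3, 2, -3]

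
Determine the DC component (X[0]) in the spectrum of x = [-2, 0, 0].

X[0] = Σ(n=0 to 2) x[n] · ω_3^0 = Σ x[n]
= (-2) + (0) + (0)

X[0] = -2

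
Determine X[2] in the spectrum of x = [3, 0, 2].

X[2] = Σ(n=0 to 2) x[n] · ω_3^(2n) where ω_3 = e^(-2πi/3)
= (3)·ω_3^0 + (0)·ω_3^2 + (2)·ω_3^4

X[2] = 2.0000-1.7321i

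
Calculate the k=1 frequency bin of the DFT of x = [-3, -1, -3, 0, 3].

X[1] = Σ(n=0 to 4) x[n] · ω_5^(1n) where ω_5 = e^(-2πi/5)
= (-3)·ω_5^0 + (-1)·ω_5^1 + (-3)·ω_5^2 + (0)·ω_5^3 + (3)·ω_5^4

X[1] = 0.0451+5.5676i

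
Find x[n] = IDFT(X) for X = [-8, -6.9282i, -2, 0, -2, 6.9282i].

x[n] = (1/6) Σ(k=0 to 5) X[k] · e^(2πikn/6)

Computing each x[n]:
x[0] = -2
x[1] = 1
x[2] = 1
x[3] = -2
x[4] = -3
x[5] = -3

x = [-2, 1, 1, -2, -3, -3]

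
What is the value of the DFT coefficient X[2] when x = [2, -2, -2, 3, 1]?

X[2] = Σ(n=0 to 4) x[n] · ω_5^(2n) where ω_5 = e^(-2πi/5)
= (2)·ω_5^0 + (-2)·ω_5^2 + (-2)·ω_5^4 + (3)·ω_5^6 + (1)·ω_5^8

X[2] = 3.1180-2.9919i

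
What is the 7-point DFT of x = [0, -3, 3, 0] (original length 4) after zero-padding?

Original 4-point DFT: [0, -3+3i, 6, -3-3i]
Zero-padded 7-point DFT provides frequency interpolation.

DFT_7([x, 0, ...]) = [0, -2.5380-0.5793i, -2.0353+4.2264i, 4.5734+3.6471i, 4.5734-3.6471i, -2.0353-4.2264i, -2.5380+0.5793i]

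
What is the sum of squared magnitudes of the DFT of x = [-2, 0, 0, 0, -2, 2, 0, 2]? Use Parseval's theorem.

Parseval: Σ|x[n]|² = (1/N)Σ|X[k]|², so Σ|X[k]|² = N·Σ|x[n]|² = 8·16.0000

Σ|X[k]|² = N·Σ|x[n]|² = 8·16.0000 = 128.0000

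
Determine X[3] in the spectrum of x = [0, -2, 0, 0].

X[3] = Σ(n=0 to 3) x[n] · ω_4^(3n) where ω_4 = e^(-2πi/4)
= (0)·ω_4^0 + (-2)·ω_4^3 + (0)·ω_4^6 + (0)·ω_4^9

X[3] = -2i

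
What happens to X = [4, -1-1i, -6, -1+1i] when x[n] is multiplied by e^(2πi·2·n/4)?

Modulation property: DFT(ω_4^(-2n)·x[n]) = X[(k-2) mod 4], so circularly shift X by 2 positions.

X[k-2] = [-6, -1+1i, 4, -1-1i]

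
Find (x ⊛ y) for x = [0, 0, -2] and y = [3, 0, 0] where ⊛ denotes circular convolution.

(x ⊛ y)[n] = Σ(m=0 to 2) x[m] · y[(n-m) mod 3]

Computing each output sample:
(x ⊛ y)[0] = 0
(x ⊛ y)[1] = 0
(x ⊛ y)[2] = -6

x ⊛ y = [0, 0, -6]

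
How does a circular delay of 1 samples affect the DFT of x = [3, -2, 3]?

Time shift by 1: X_shifted[k] = ω_3^(1k) · X[k]
Shifted x = [3, 3, -2]

DFT(x[n-1]) = [4, 2.5000-4.3301i, 2.5000+4.3301i]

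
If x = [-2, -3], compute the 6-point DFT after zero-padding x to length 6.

Original 2-point DFT: [-5, 1]
Zero-padded 6-point DFT provides frequency interpolation.

DFT_6([x, 0, ...]) = [-5, -3.5000+2.5981i, -0.5000+2.5981i, 1, -0.5000-2.5981i, -3.5000-2.5981i]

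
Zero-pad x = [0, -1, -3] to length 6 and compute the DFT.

Original 3-point DFT: [-4, 2.0000-1.7321i, 2.0000+1.7321i]
Zero-padded 6-point DFT provides frequency interpolation.

DFT_6([x, 0, ...]) = [-4, 1.0000+3.4641i, 2.0000-1.7321i, -2, 2.0000+1.7321i, 1.0000-3.4641i]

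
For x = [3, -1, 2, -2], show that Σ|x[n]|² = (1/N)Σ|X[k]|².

Time domain:
Σ|x[n]|² = |3|² + |-1|² + |2|² + |-2|² = 18.0000

Frequency domain:
(1/4)Σ|X[k]|² = (1/4)(|2|² + |1-1i|² + |8|² + |1+1i|²) = (1/4)·72.0000 = 18.0000

Both sides agree, confirming Parseval's theorem.

Σ|x[n]|² = (1/N)Σ|X[k]|² = 18.0000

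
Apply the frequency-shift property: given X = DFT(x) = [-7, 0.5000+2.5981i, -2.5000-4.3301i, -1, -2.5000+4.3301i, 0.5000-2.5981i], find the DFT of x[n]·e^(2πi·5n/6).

Modulation property: DFT(ω_6^(-5n)·x[n]) = X[(k-5) mod 6], so circularly shift X by 5 positions.

X[k-5] = [0.5000+2.5981i, -2.5000-4.3301i, -1, -2.5000+4.3301i, 0.5000-2.5981i, -7]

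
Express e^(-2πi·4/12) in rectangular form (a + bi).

ω_12^4 = e^(-2πi·4/12)
= cos(-2π·4/12) + i·sin(-2π·4/12)
= cos(-8π/12) + i·sin(-8π/12)

ω_12^4 = cos(-8π/12) + i·sin(-8π/12) = -0.5000-0.8660i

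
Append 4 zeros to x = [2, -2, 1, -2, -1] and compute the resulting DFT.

Original 5-point DFT: [-2, 1.8820-0.8123i, 4.1180+3.4410i, 4.1180-3.4410i, 1.8820+0.8123i]
Zero-padded 9-point DFT provides frequency interpolation.

DFT_9([x, 0, ...]) = [-2, 2.5813+2.3748i, 0.9470-0.7472i, 1.0000+3.4641i, 5.4718+2.0741i, 5.4718-2.0741i, 1.0000-3.4641i, 0.9470+0.7472i, 2.5813-2.3748i]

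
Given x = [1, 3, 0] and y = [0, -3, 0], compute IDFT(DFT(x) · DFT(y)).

(x ⊛ y)[n] = Σ(m=0 to 2) x[m] · y[(n-m) mod 3]

Computing each output sample:
(x ⊛ y)[0] = 0
(x ⊛ y)[1] = -3
(x ⊛ y)[2] = -9

x ⊛ y = [0, -3, -9]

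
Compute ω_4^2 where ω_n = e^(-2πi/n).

ω_4^2 = e^(-2πi·2/4)
= cos(-2π·2/4) + i·sin(-2π·2/4)
= cos(-4π/4) + i·sin(-4π/4)

ω_4^2 = cos(-4π/4) + i·sin(-4π/4) = -1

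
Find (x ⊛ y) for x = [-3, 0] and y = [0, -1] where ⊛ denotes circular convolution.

(x ⊛ y)[n] = Σ(m=0 to 1) x[m] · y[(n-m) mod 2]

Computing each output sample:
(x ⊛ y)[0] = 0
(x ⊛ y)[1] = 3

x ⊛ y = [0, 3]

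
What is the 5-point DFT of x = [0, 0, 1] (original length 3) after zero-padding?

Original 3-point DFT: [1, -0.5000+0.8660i, -0.5000-0.8660i]
Zero-padded 5-point DFT provides frequency interpolation.

DFT_5([x, 0, ...]) = [1, -0.8090-0.5878i, 0.3090+0.9511i, 0.3090-0.9511i, -0.8090+0.5878i]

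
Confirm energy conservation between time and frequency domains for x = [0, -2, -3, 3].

Time domain:
Σ|x[n]|² = |0|² + |-2|² + |-3|² + |3|² = 22.0000

Frequency domain:
(1/4)Σ|X[k]|² = (1/4)(|-2|² + |3+5i|² + |-4|² + |3-5i|²) = (1/4)·88.0000 = 22.0000

Both sides agree, confirming Parseval's theorem.

Σ|x[n]|² = (1/N)Σ|X[k]|² = 22.0000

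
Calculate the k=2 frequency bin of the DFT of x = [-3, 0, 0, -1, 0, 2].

X[2] = Σ(n=0 to 5) x[n] · ω_6^(2n) where ω_6 = e^(-2πi/6)
= (-3)·ω_6^0 + (0)·ω_6^2 + (0)·ω_6^4 + (-1)·ω_6^6 + (0)·ω_6^8 + (2)·ω_6^10

X[2] = -5.0000+1.7321i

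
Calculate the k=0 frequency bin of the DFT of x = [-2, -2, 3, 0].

X[0] = Σ(n=0 to 3) x[n] · ω_4^0 = Σ x[n]
= (-2) + (-2) + (3) + (0)

X[0] = -1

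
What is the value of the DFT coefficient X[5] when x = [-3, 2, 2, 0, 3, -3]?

X[5] = Σ(n=0 to 5) x[n] · ω_6^(5n) where ω_6 = e^(-2πi/6)
= (-3)·ω_6^0 + (2)·ω_6^5 + (2)·ω_6^10 + (0)·ω_6^15 + (3)·ω_6^20 + (-3)·ω_6^25

X[5] = -6.0000+3.4641i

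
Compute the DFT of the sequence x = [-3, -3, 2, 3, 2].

X[k] = Σ(n=0 to 4) x[n] · ω_5^(nk)
where ω_5 = e^(-2πi/5)

Computing each X[k]:
X[0] = 1
X[1] = -7.3541+5.3431i
X[2] = -0.6459+1.9879i
X[3] = -0.6459-1.9879i
X[4] = -7.3541-5.3431i

X = [1, -7.3541+5.3431i, -0.6459+1.9879i, -0.6459-1.9879i, -7.3541-5.3431i]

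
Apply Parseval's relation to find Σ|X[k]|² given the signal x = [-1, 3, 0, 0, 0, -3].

Parseval: Σ|x[n]|² = (1/N)Σ|X[k]|², so Σ|X[k]|² = N·Σ|x[n]|² = 6·19.0000

Σ|X[k]|² = N·Σ|x[n]|² = 6·19.0000 = 114.0000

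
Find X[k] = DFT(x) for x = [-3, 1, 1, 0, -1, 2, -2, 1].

X[k] = Σ(n=0 to 7) x[n] · ω_8^(nk)
where ω_8 = e^(-2πi/8)

Computing each X[k]:
X[0] = -1
X[1] = -2.0000-1.5858i
X[2] = -3-2i
X[3] = -2.0000+4.4142i
X[4] = -9
X[5] = -2.0000-4.4142i
X[6] = -3+2i
X[7] = -2.0000+1.5858i

X = [-1, -2.0000-1.5858i, -3-2i, -2.0000+4.4142i, -9, -2.0000-4.4142i, -3+2i, -2.0000+1.5858i]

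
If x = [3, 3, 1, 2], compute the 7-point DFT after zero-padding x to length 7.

Original 4-point DFT: [9, 2-1i, -1, 2+1i]
Zero-padded 7-point DFT provides frequency interpolation.

DFT_7([x, 0, ...]) = [9, 2.8460-4.1882i, 2.6784-0.9272i, 0.4755-2.4697i, 0.4755+2.4697i, 2.6784+0.9272i, 2.8460+4.1882i]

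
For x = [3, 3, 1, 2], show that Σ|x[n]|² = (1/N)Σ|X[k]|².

Time domain:
Σ|x[n]|² = |3|² + |3|² + |1|² + |2|² = 23.0000

Frequency domain:
(1/4)Σ|X[k]|² = (1/4)(|9|² + |2-1i|² + |-1|² + |2+1i|²) = (1/4)·92.0000 = 23.0000

Both sides agree, confirming Parseval's theorem.

Σ|x[n]|² = (1/N)Σ|X[k]|² = 23.0000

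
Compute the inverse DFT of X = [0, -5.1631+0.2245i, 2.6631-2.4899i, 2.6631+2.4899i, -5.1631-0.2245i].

x[n] = (1/5) Σ(k=0 to 4) X[k] · e^(2πikn/5)

Computing each x[n]:
x[0] = -1
x[1] = -1
x[2] = 1
x[3] = 3
x[4] = -2

x = [-1, -1, 1, 3, -2]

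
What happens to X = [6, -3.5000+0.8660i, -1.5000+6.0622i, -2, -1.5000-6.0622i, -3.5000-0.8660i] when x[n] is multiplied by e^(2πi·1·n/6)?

Modulation property: DFT(ω_6^(-1n)·x[n]) = X[(k-1) mod 6], so circularly shift X by 1 positions.

X[k-1] = [-3.5000-0.8660i, 6, -3.5000+0.8660i, -1.5000+6.0622i, -2, -1.5000-6.0622i]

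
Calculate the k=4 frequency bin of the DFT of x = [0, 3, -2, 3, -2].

X[4] = Σ(n=0 to 4) x[n] · ω_5^(4n) where ω_5 = e^(-2πi/5)
= (0)·ω_5^0 + (3)·ω_5^4 + (-2)·ω_5^8 + (3)·ω_5^12 + (-2)·ω_5^16

X[4] = -0.5000+1.8164i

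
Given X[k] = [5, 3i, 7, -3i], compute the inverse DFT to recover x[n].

x[n] = (1/4) Σ(k=0 to 3) X[k] · e^(2πikn/4)

Computing each x[n]:
x[0] = 3
x[1] = -2
x[2] = 3
x[3] = 1

x = [3, -2, 3, 1]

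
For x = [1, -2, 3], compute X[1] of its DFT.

X[1] = Σ(n=0 to 2) x[n] · ω_3^(1n) where ω_3 = e^(-2πi/3)
= (1)·ω_3^0 + (-2)·ω_3^1 + (3)·ω_3^2

X[1] = 0.5000+4.3301i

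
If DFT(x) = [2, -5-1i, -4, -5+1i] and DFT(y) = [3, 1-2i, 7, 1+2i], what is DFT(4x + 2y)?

By linearity: DFT(4x + 2y) = 4·DFT(x) + 2·DFT(y)
= 4·[2, -5-1i, -4, -5+1i] + 2·[3, 1-2i, 7, 1+2i]

Computing element-wise:
Z[0] = 4·(2) + 2·(3) = 14
Z[1] = 4·(-5-1i) + 2·(1-2i) = -18-8i
Z[2] = 4·(-4) + 2·(7) = -2
Z[3] = 4·(-5+1i) + 2·(1+2i) = -18+8i

DFT(4x + 2y) = 4·X + 2·Y = [14, -18-8i, -2, -18+8i]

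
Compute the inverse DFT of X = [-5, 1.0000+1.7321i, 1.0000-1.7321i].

x[n] = (1/3) Σ(k=0 to 2) X[k] · e^(2πikn/3)

Computing each x[n]:
x[0] = -1
x[1] = -3
x[2] = -1

x = [-1, -3, -1]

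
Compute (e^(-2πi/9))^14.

Since ω_9^9 = 1, powers reduce modulo 9.
14 mod 9 = 5
So ω_9^14 = ω_9^5 = e^(-2πi·5/9)

ω_9^14 = ω_9^5 = -0.9397+0.3420i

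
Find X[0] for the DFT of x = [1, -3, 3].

X[0] = Σ(n=0 to 2) x[n] · ω_3^0 = Σ x[n]
= (1) + (-3) + (3)

X[0] = 1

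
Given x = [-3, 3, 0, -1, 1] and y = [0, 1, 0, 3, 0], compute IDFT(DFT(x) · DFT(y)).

(x ⊛ y)[n] = Σ(m=0 to 4) x[m] · y[(n-m) mod 5]

Computing each output sample:
(x ⊛ y)[0] = 1
(x ⊛ y)[1] = -6
(x ⊛ y)[2] = 6
(x ⊛ y)[3] = -9
(x ⊛ y)[4] = 8

x ⊛ y = [1, -6, 6, -9, 8]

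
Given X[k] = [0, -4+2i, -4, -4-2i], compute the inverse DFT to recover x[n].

x[n] = (1/4) Σ(k=0 to 3) X[k] · e^(2πikn/4)

Computing each x[n]:
x[0] = -3
x[1] = 0
x[2] = 1
x[3] = 2

x = [-3, 0, 1, 2]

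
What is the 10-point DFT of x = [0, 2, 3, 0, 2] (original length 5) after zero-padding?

Original 5-point DFT: [7, -1.1910-1.7634i, -2.3090+2.8532i, -2.3090-2.8532i, -1.1910+1.7634i]
Zero-padded 10-point DFT provides frequency interpolation.

DFT_10([x, 0, ...]) = [7, 0.9271-5.2043i, -1.1910-1.7634i, -2.4271-2.0409i, -2.3090+2.8532i, 3, -2.3090-2.8532i, -2.4271+2.0409i, -1.1910+1.7634i, 0.9271+5.2043i]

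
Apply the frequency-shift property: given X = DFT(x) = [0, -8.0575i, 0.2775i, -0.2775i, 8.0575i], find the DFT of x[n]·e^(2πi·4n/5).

Modulation property: DFT(ω_5^(-4n)·x[n]) = X[(k-4) mod 5], so circularly shift X by 4 positions.

X[k-4] = [-8.0575i, 0.2775i, -0.2775i, 8.0575i, 0]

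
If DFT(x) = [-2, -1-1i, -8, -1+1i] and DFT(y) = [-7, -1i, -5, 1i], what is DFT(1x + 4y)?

By linearity: DFT(1x + 4y) = 1·DFT(x) + 4·DFT(y)
= 1·[-2, -1-1i, -8, -1+1i] + 4·[-7, -1i, -5, 1i]

Computing element-wise:
Z[0] = 1·(-2) + 4·(-7) = -30
Z[1] = 1·(-1-1i) + 4·(-1i) = -1-5i
Z[2] = 1·(-8) + 4·(-5) = -28
Z[3] = 1·(-1+1i) + 4·(1i) = -1+5i

DFT(1x + 4y) = 1·X + 4·Y = [-30, -1-5i, -28, -1+5i]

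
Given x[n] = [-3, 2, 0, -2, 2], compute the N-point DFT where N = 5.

X[k] = Σ(n=0 to 4) x[n] · ω_5^(nk)
where ω_5 = e^(-2πi/5)

Computing each X[k]:
X[0] = -1
X[1] = -0.1459-1.1756i
X[2] = -6.8541+1.9021i
X[3] = -6.8541-1.9021i
X[4] = -0.1459+1.1756i

X = [-1, -0.1459-1.1756i, -6.8541+1.9021i, -6.8541-1.9021i, -0.1459+1.1756i]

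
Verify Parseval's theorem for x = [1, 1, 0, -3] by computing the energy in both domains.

Time domain:
Σ|x[n]|² = |1|² + |1|² + |0|² + |-3|² = 11.0000

Frequency domain:
(1/4)Σ|X[k]|² = (1/4)(|-1|² + |1-4i|² + |3|² + |1+4i|²) = (1/4)·44.0000 = 11.0000

Both sides agree, confirming Parseval's theorem.

Σ|x[n]|² = (1/N)Σ|X[k]|² = 11.0000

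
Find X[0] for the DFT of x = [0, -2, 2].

X[0] = Σ(n=0 to 2) x[n] · ω_3^0 = Σ x[n]
= (0) + (-2) + (2)

X[0] = 0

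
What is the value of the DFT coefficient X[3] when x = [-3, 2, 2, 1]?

X[3] = Σ(n=0 to 3) x[n] · ω_4^(3n) where ω_4 = e^(-2πi/4)
= (-3)·ω_4^0 + (2)·ω_4^3 + (2)·ω_4^6 + (1)·ω_4^9

X[3] = -5+1i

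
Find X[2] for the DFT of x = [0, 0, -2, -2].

X[2] = Σ(n=0 to 3) x[n] · ω_4^(2n) where ω_4 = e^(-2πi/4)
= (0)·ω_4^0 + (0)·ω_4^2 + (-2)·ω_4^4 + (-2)·ω_4^6

X[2] = 0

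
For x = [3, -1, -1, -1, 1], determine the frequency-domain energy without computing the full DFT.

Parseval: Σ|x[n]|² = (1/N)Σ|X[k]|², so Σ|X[k]|² = N·Σ|x[n]|² = 5·13.0000

Σ|X[k]|² = N·Σ|x[n]|² = 5·13.0000 = 65.0000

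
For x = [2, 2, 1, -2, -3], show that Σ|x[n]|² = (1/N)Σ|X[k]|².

Time domain:
Σ|x[n]|² = |2|² + |2|² + |1|² + |-2|² + |-3|² = 22.0000

Frequency domain:
(1/5)Σ|X[k]|² = (1/5)(|0|² + |2.5000-6.5186i|² + |2.5000-0.0858i|² + |2.5000+0.0858i|² + |2.5000+6.5186i|²) = (1/5)·110.0000 = 22.0000

Both sides agree, confirming Parseval's theorem.

Σ|x[n]|² = (1/N)Σ|X[k]|² = 22.0000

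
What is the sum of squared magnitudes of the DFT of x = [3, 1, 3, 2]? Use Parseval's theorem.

Parseval: Σ|x[n]|² = (1/N)Σ|X[k]|², so Σ|X[k]|² = N·Σ|x[n]|² = 4·23.0000

Σ|X[k]|² = N·Σ|x[n]|² = 4·23.0000 = 92.0000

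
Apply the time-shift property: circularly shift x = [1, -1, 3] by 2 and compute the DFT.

Time shift by 2: X_shifted[k] = ω_3^(2k) · X[k]
Shifted x = [-1, 3, 1]

DFT(x[n-2]) = [3, -3.0000-1.7321i, -3.0000+1.7321i]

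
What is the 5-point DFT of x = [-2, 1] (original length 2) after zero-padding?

Original 2-point DFT: [-1, -3]
Zero-padded 5-point DFT provides frequency interpolation.

DFT_5([x, 0, ...]) = [-1, -1.6910-0.9511i, -2.8090-0.5878i, -2.8090+0.5878i, -1.6910+0.9511i]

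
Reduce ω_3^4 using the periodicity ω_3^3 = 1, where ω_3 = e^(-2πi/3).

Since ω_3^3 = 1, powers reduce modulo 3.
4 mod 3 = 1
So ω_3^4 = ω_3^1 = e^(-2πi·1/3)

ω_3^4 = ω_3^1 = -0.5000-0.8660i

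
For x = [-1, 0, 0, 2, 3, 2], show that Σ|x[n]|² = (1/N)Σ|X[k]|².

Time domain:
Σ|x[n]|² = |-1|² + |0|² + |0|² + |2|² + |3|² + |2|² = 18.0000

Frequency domain:
(1/6)Σ|X[k]|² = (1/6)(|6|² + |-3.5000+4.3301i|² + |-1.5000-0.8660i|² + |-2|² + |-1.5000+0.8660i|² + |-3.5000-4.3301i|²) = (1/6)·108.0000 = 18.0000

Both sides agree, confirming Parseval's theorem.

Σ|x[n]|² = (1/N)Σ|X[k]|² = 18.0000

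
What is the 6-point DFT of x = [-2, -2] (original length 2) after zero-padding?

Original 2-point DFT: [-4, 0]
Zero-padded 6-point DFT provides frequency interpolation.

DFT_6([x, 0, ...]) = [-4, -3.0000+1.7321i, -1.0000+1.7321i, 0, -1.0000-1.7321i, -3.0000-1.7321i]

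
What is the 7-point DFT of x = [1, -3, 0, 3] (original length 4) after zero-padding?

Original 4-point DFT: [1, 1+6i, 1, 1-6i]
Zero-padded 7-point DFT provides frequency interpolation.

DFT_7([x, 0, ...]) = [1, -3.5734+1.0438i, 3.5380+5.2703i, 3.0353-1.6231i, 3.0353+1.6231i, 3.5380-5.2703i, -3.5734-1.0438i]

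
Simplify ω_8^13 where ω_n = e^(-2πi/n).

Since ω_8^8 = 1, powers reduce modulo 8.
13 mod 8 = 5
So ω_8^13 = ω_8^5 = e^(-2πi·5/8)

ω_8^13 = ω_8^5 = -0.7071+0.7071i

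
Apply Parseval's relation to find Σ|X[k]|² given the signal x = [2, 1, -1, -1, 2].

Parseval: Σ|x[n]|² = (1/N)Σ|X[k]|², so Σ|X[k]|² = N·Σ|x[n]|² = 5·11.0000

Σ|X[k]|² = N·Σ|x[n]|² = 5·11.0000 = 55.0000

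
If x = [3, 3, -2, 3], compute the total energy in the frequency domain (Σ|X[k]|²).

Parseval: Σ|x[n]|² = (1/N)Σ|X[k]|², so Σ|X[k]|² = N·Σ|x[n]|² = 4·31.0000

Σ|X[k]|² = N·Σ|x[n]|² = 4·31.0000 = 124.0000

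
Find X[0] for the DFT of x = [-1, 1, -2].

X[0] = Σ(n=0 to 2) x[n] · ω_3^0 = Σ x[n]
= (-1) + (1) + (-2)

X[0] = -2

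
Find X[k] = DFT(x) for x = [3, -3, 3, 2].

X[k] = Σ(n=0 to 3) x[n] · ω_4^(nk)
where ω_4 = e^(-2πi/4)

Computing each X[k]:
X[0] = 5
X[1] = 5i
X[2] = 7
X[3] = -5i

X = [5, 5i, 7, -5i]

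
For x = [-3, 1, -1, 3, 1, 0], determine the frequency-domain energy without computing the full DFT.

Parseval: Σ|x[n]|² = (1/N)Σ|X[k]|², so Σ|X[k]|² = N·Σ|x[n]|² = 6·21.0000

Σ|X[k]|² = N·Σ|x[n]|² = 6·21.0000 = 126.0000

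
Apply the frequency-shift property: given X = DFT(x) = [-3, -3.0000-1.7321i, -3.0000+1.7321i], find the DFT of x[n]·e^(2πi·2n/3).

Modulation property: DFT(ω_3^(-2n)·x[n]) = X[(k-2) mod 3], so circularly shift X by 2 positions.

X[k-2] = [-3.0000-1.7321i, -3.0000+1.7321i, -3]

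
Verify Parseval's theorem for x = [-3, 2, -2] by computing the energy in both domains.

Time domain:
Σ|x[n]|² = |-3|² + |2|² + |-2|² = 17.0000

Frequency domain:
(1/3)Σ|X[k]|² = (1/3)(|-3|² + |-3.0000-3.4641i|² + |-3.0000+3.4641i|²) = (1/3)·51.0000 = 17.0000

Both sides agree, confirming Parseval's theorem.

Σ|x[n]|² = (1/N)Σ|X[k]|² = 17.0000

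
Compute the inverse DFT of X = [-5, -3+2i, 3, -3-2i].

x[n] = (1/4) Σ(k=0 to 3) X[k] · e^(2πikn/4)

Computing each x[n]:
x[0] = -2
x[1] = -3
x[2] = 1
x[3] = -1

x = [-2, -3, 1, -1]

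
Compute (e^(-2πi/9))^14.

Since ω_9^9 = 1, powers reduce modulo 9.
14 mod 9 = 5
So ω_9^14 = ω_9^5 = e^(-2πi·5/9)

ω_9^14 = ω_9^5 = -0.9397+0.3420i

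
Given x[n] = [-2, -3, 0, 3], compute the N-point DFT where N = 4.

X[k] = Σ(n=0 to 3) x[n] · ω_4^(nk)
where ω_4 = e^(-2πi/4)

Computing each X[k]:
X[0] = -2
X[1] = -2+6i
X[2] = -2
X[3] = -2-6i

X = [-2, -2+6i, -2, -2-6i]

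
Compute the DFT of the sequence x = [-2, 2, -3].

X[k] = Σ(n=0 to 2) x[n] · ω_3^(nk)
where ω_3 = e^(-2πi/3)

Computing each X[k]:
X[0] = -3
X[1] = -1.5000-4.3301i
X[2] = -1.5000+4.3301i

X = [-3, -1.5000-4.3301i, -1.5000+4.3301i]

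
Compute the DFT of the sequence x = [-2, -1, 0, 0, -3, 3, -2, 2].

X[k] = Σ(n=0 to 7) x[n] · ω_8^(nk)
where ω_8 = e^(-2πi/8)

Computing each X[k]:
X[0] = -3
X[1] = -0.4142+2.2426i
X[2] = -3
X[3] = 2.4142+6.2426i
X[4] = -11
X[5] = 2.4142-6.2426i
X[6] = -3
X[7] = -0.4142-2.2426i

X = [-3, -0.4142+2.2426i, -3, 2.4142+6.2426i, -11, 2.4142-6.2426i, -3, -0.4142-2.2426i]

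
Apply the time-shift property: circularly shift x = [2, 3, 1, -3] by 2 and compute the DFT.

Time shift by 2: X_shifted[k] = ω_4^(2k) · X[k]
Shifted x = [1, -3, 2, 3]

DFT(x[n-2]) = [3, -1+6i, 3, -1-6i]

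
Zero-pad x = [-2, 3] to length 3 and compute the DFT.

Original 2-point DFT: [1, -5]
Zero-padded 3-point DFT provides frequency interpolation.

DFT_3([x, 0, ...]) = [1, -3.5000-2.5981i, -3.5000+2.5981i]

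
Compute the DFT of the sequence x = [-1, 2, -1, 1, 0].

X[k] = Σ(n=0 to 4) x[n] · ω_5^(nk)
where ω_5 = e^(-2πi/5)

Computing each X[k]:
X[0] = 1
X[1] = -0.3820-0.7265i
X[2] = -2.6180-3.0777i
X[3] = -2.6180+3.0777i
X[4] = -0.3820+0.7265i

X = [1, -0.3820-0.7265i, -2.6180-3.0777i, -2.6180+3.0777i, -0.3820+0.7265i]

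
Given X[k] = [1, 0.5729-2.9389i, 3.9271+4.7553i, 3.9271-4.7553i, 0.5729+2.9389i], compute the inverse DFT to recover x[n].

x[n] = (1/5) Σ(k=0 to 4) X[k] · e^(2πikn/5)

Computing each x[n]:
x[0] = 2
x[1] = -1
x[2] = 3
x[3] = -2
x[4] = -1

x = [2, -1, 3, -2, -1]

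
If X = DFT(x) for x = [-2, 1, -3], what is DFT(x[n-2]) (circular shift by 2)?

Time shift by 2: X_shifted[k] = ω_3^(2k) · X[k]
Shifted x = [1, -3, -2]

DFT(x[n-2]) = [-4, 3.5000+0.8660i, 3.5000-0.8660i]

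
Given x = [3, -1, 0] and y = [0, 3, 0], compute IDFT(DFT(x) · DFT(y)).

(x ⊛ y)[n] = Σ(m=0 to 2) x[m] · y[(n-m) mod 3]

Computing each output sample:
(x ⊛ y)[0] = 0
(x ⊛ y)[1] = 9
(x ⊛ y)[2] = -3

x ⊛ y = [0, 9, -3]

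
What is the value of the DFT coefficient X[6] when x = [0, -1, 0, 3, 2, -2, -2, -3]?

X[6] = Σ(n=0 to 7) x[n] · ω_8^(6n) where ω_8 = e^(-2πi/8)
= (0)·ω_8^0 + (-1)·ω_8^6 + (0)·ω_8^12 + (3)·ω_8^18 + (2)·ω_8^24 + (-2)·ω_8^30 + (-2)·ω_8^36 + (-3)·ω_8^42

X[6] = 4-3i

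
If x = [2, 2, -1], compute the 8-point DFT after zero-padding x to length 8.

Original 3-point DFT: [3, 1.5000-2.5981i, 1.5000+2.5981i]
Zero-padded 8-point DFT provides frequency interpolation.

DFT_8([x, 0, ...]) = [3, 3.4142-0.4142i, 3-2i, 0.5858-2.4142i, -1, 0.5858+2.4142i, 3+2i, 3.4142+0.4142i]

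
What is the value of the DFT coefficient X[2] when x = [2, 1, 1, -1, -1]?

X[2] = Σ(n=0 to 4) x[n] · ω_5^(2n) where ω_5 = e^(-2πi/5)
= (2)·ω_5^0 + (1)·ω_5^2 + (1)·ω_5^4 + (-1)·ω_5^6 + (-1)·ω_5^8

X[2] = 2.0000+0.7265i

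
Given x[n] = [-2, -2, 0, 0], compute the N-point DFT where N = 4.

X[k] = Σ(n=0 to 3) x[n] · ω_4^(nk)
where ω_4 = e^(-2πi/4)

Computing each X[k]:
X[0] = -4
X[1] = -2+2i
X[2] = 0
X[3] = -2-2i

X = [-4, -2+2i, 0, -2-2i]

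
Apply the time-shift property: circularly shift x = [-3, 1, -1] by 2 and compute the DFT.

Time shift by 2: X_shifted[k] = ω_3^(2k) · X[k]
Shifted x = [1, -1, -3]

DFT(x[n-2]) = [-3, 3.0000-1.7321i, 3.0000+1.7321i]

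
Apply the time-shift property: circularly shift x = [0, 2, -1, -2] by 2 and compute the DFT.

Time shift by 2: X_shifted[k] = ω_4^(2k) · X[k]
Shifted x = [-1, -2, 0, 2]

DFT(x[n-2]) = [-1, -1+4i, -1, -1-4i]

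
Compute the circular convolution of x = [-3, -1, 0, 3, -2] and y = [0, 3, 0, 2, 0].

(x ⊛ y)[n] = Σ(m=0 to 4) x[m] · y[(n-m) mod 5]

Computing each output sample:
(x ⊛ y)[0] = -6
(x ⊛ y)[1] = -3
(x ⊛ y)[2] = -7
(x ⊛ y)[3] = -6
(x ⊛ y)[4] = 7

x ⊛ y = [-6, -3, -7, -6, 7]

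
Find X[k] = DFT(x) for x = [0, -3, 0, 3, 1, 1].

X[k] = Σ(n=0 to 5) x[n] · ω_6^(nk)
where ω_6 = e^(-2πi/6)

Computing each X[k]:
X[0] = 2
X[1] = -4.5000+4.3301i
X[2] = 3.5000+2.5981i
X[3] = 0
X[4] = 3.5000-2.5981i
X[5] = -4.5000-4.3301i

X = [2, -4.5000+4.3301i, 3.5000+2.5981i, 0, 3.5000-2.5981i, -4.5000-4.3301i]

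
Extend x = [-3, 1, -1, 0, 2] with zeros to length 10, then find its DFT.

Original 5-point DFT: [-1, -1.2639+1.5388i, -5.7361-0.3633i, -5.7361+0.3633i, -1.2639-1.5388i]
Zero-padded 10-point DFT provides frequency interpolation.

DFT_10([x, 0, ...]) = [-1, -4.1180-0.8123i, -1.2639+1.5388i, -1.8820-3.4410i, -5.7361-0.3633i, -3, -5.7361+0.3633i, -1.8820+3.4410i, -1.2639-1.5388i, -4.1180+0.8123i]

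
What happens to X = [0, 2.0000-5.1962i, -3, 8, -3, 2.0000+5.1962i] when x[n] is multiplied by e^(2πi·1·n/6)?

Modulation property: DFT(ω_6^(-1n)·x[n]) = X[(k-1) mod 6], so circularly shift X by 1 positions.

X[k-1] = [2.0000+5.1962i, 0, 2.0000-5.1962i, -3, 8, -3]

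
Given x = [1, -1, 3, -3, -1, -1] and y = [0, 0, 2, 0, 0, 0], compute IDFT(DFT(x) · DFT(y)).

(x ⊛ y)[n] = Σ(m=0 to 5) x[m] · y[(n-m) mod 6]

Computing each output sample:
(x ⊛ y)[0] = -2
(x ⊛ y)[1] = -2
(x ⊛ y)[2] = 2
(x ⊛ y)[3] = -2
(x ⊛ y)[4] = 6
(x ⊛ y)[5] = -6

x ⊛ y = [-2, -2, 2, -2, 6, -6]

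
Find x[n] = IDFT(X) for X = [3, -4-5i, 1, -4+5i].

x[n] = (1/4) Σ(k=0 to 3) X[k] · e^(2πikn/4)

Computing each x[n]:
x[0] = -1
x[1] = 3
x[2] = 3
x[3] = -2

x = [-1, 3, 3, -2]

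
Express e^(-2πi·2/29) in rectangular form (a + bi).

ω_29^2 = e^(-2πi·2/29)
= cos(-2π·2/29) + i·sin(-2π·2/29)
= cos(-4π/29) + i·sin(-4π/29)

ω_29^2 = cos(-4π/29) + i·sin(-4π/29) = 0.9076-0.4199i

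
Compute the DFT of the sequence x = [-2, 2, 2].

X[k] = Σ(n=0 to 2) x[n] · ω_3^(nk)
where ω_3 = e^(-2πi/3)

Computing each X[k]:
X[0] = 2
X[1] = -4
X[2] = -4

X = [2, -4, -4]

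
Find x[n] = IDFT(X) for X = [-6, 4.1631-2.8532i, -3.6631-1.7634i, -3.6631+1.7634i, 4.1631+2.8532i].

x[n] = (1/5) Σ(k=0 to 4) X[k] · e^(2πikn/5)

Computing each x[n]:
x[0] = -1
x[1] = 2
x[2] = -3
x[3] = -3
x[4] = -1

x = [-1, 2, -3, -3, -1]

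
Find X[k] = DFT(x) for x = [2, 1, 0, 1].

X[k] = Σ(n=0 to 3) x[n] · ω_4^(nk)
where ω_4 = e^(-2πi/4)

Computing each X[k]:
X[0] = 4
X[1] = 2
X[2] = 0
X[3] = 2

X = [4, 2, 0, 2]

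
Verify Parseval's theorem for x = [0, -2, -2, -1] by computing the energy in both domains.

Time domain:
Σ|x[n]|² = |0|² + |-2|² + |-2|² + |-1|² = 9.0000

Frequency domain:
(1/4)Σ|X[k]|² = (1/4)(|-5|² + |2+1i|² + |1|² + |2-1i|²) = (1/4)·36.0000 = 9.0000

Both sides agree, confirming Parseval's theorem.

Σ|x[n]|² = (1/N)Σ|X[k]|² = 9.0000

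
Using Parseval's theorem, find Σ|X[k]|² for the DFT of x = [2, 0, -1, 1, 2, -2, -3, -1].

Parseval: Σ|x[n]|² = (1/N)Σ|X[k]|², so Σ|X[k]|² = N·Σ|x[n]|² = 8·24.0000

Σ|X[k]|² = N·Σ|x[n]|² = 8·24.0000 = 192.0000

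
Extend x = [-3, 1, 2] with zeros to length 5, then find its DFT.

Original 3-point DFT: [0, -4.5000+0.8660i, -4.5000-0.8660i]
Zero-padded 5-point DFT provides frequency interpolation.

DFT_5([x, 0, ...]) = [0, -4.3090-2.1266i, -3.1910+1.3143i, -3.1910-1.3143i, -4.3090+2.1266i]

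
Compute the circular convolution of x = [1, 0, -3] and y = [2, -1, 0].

(x ⊛ y)[n] = Σ(m=0 to 2) x[m] · y[(n-m) mod 3]

Computing each output sample:
(x ⊛ y)[0] = 5
(x ⊛ y)[1] = -1
(x ⊛ y)[2] = -6

x ⊛ y = [5, -1, -6]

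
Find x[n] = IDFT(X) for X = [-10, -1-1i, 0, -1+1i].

x[n] = (1/4) Σ(k=0 to 3) X[k] · e^(2πikn/4)

Computing each x[n]:
x[0] = -3
x[1] = -2
x[2] = -2
x[3] = -3

x = [-3, -2, -2, -3]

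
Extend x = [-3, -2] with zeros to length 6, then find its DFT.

Original 2-point DFT: [-5, -1]
Zero-padded 6-point DFT provides frequency interpolation.

DFT_6([x, 0, ...]) = [-5, -4.0000+1.7321i, -2.0000+1.7321i, -1, -2.0000-1.7321i, -4.0000-1.7321i]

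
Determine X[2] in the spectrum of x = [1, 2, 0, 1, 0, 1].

X[2] = Σ(n=0 to 5) x[n] · ω_6^(2n) where ω_6 = e^(-2πi/6)
= (1)·ω_6^0 + (2)·ω_6^2 + (0)·ω_6^4 + (1)·ω_6^6 + (0)·ω_6^8 + (1)·ω_6^10

X[2] = 0.5000-0.8660i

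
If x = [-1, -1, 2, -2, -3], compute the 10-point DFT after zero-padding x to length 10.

Original 5-point DFT: [-5, -2.2361-4.2533i, 2.2361+2.6287i, 2.2361-2.6287i, -2.2361+4.2533i]
Zero-padded 10-point DFT provides frequency interpolation.

DFT_10([x, 0, ...]) = [-5, 1.8541+2.3511i, -2.2361-4.2533i, -4.8541+3.8042i, 2.2361+2.6287i, 1, 2.2361-2.6287i, -4.8541-3.8042i, -2.2361+4.2533i, 1.8541-2.3511i]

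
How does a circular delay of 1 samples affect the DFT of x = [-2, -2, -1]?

Time shift by 1: X_shifted[k] = ω_3^(1k) · X[k]
Shifted x = [-1, -2, -2]

DFT(x[n-1]) = [-5, 1, 1]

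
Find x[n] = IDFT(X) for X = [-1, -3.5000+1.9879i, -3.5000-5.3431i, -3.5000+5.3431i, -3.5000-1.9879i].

x[n] = (1/5) Σ(k=0 to 4) X[k] · e^(2πikn/5)

Computing each x[n]:
x[0] = -3
x[1] = 1
x[2] = -2
x[3] = 3
x[4] = 0

x = [-3, 1, -2, 3, 0]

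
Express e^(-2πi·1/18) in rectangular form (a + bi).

ω_18^1 = e^(-2πi·1/18)
= cos(-2π·1/18) + i·sin(-2π·1/18)
= cos(-2π/18) + i·sin(-2π/18)

ω_18^1 = cos(-2π/18) + i·sin(-2π/18) = 0.9397-0.3420i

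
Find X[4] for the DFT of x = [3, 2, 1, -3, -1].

X[4] = Σ(n=0 to 4) x[n] · ω_5^(4n) where ω_5 = e^(-2πi/5)
= (3)·ω_5^0 + (2)·ω_5^4 + (1)·ω_5^8 + (-3)·ω_5^12 + (-1)·ω_5^16

X[4] = 4.9271+5.2043i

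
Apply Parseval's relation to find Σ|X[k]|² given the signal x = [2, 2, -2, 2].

Parseval: Σ|x[n]|² = (1/N)Σ|X[k]|², so Σ|X[k]|² = N·Σ|x[n]|² = 4·16.0000

Σ|X[k]|² = N·Σ|x[n]|² = 4·16.0000 = 64.0000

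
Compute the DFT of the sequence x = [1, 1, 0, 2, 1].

X[k] = Σ(n=0 to 4) x[n] · ω_5^(nk)
where ω_5 = e^(-2πi/5)

Computing each X[k]:
X[0] = 5
X[1] = 1.1756i
X[2] = -1.9021i
X[3] = 1.9021i
X[4] = -1.1756i

X = [5, 1.1756i, -1.9021i, 1.9021i, -1.1756i]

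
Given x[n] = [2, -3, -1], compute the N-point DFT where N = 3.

X[k] = Σ(n=0 to 2) x[n] · ω_3^(nk)
where ω_3 = e^(-2πi/3)

Computing each X[k]:
X[0] = -2
X[1] = 4.0000+1.7321i
X[2] = 4.0000-1.7321i

X = [-2, 4.0000+1.7321i, 4.0000-1.7321i]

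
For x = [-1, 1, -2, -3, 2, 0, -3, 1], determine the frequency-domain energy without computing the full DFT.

Parseval: Σ|x[n]|² = (1/N)Σ|X[k]|², so Σ|X[k]|² = N·Σ|x[n]|² = 8·29.0000

Σ|X[k]|² = N·Σ|x[n]|² = 8·29.0000 = 232.0000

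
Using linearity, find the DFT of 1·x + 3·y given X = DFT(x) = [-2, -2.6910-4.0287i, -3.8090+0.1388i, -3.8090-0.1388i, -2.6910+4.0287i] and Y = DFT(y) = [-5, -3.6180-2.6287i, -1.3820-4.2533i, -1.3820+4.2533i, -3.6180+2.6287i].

By linearity: DFT(1x + 3y) = 1·DFT(x) + 3·DFT(y)
= 1·[-2, -2.6910-4.0287i, -3.8090+0.1388i, -3.8090-0.1388i, -2.6910+4.0287i] + 3·[-5, -3.6180-2.6287i, -1.3820-4.2533i, -1.3820+4.2533i, -3.6180+2.6287i]

Computing element-wise:
Z[0] = 1·(-2) + 3·(-5) = -17
Z[1] = 1·(-2.6910-4.0287i) + 3·(-3.6180-2.6287i) = -13.5450-11.9148i
Z[2] = 1·(-3.8090+0.1388i) + 3·(-1.3820-4.2533i) = -7.9550-12.6211i
Z[3] = 1·(-3.8090-0.1388i) + 3·(-1.3820+4.2533i) = -7.9550+12.6211i
Z[4] = 1·(-2.6910+4.0287i) + 3·(-3.6180+2.6287i) = -13.5450+11.9148i

DFT(1x + 3y) = 1·X + 3·Y = [-17, -13.5450-11.9148i, -7.9550-12.6211i, -7.9550+12.6211i, -13.5450+11.9148i]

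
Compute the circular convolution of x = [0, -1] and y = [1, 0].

(x ⊛ y)[n] = Σ(m=0 to 1) x[m] · y[(n-m) mod 2]

Computing each output sample:
(x ⊛ y)[0] = 0
(x ⊛ y)[1] = -1

x ⊛ y = [0, -1]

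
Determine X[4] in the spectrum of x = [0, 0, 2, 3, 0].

X[4] = Σ(n=0 to 4) x[n] · ω_5^(4n) where ω_5 = e^(-2πi/5)
= (0)·ω_5^0 + (0)·ω_5^4 + (2)·ω_5^8 + (3)·ω_5^12 + (0)·ω_5^16

X[4] = -4.0451-0.5878i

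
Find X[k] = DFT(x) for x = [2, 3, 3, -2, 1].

X[k] = Σ(n=0 to 4) x[n] · ω_5^(nk)
where ω_5 = e^(-2πi/5)

Computing each X[k]:
X[0] = 7
X[1] = 2.4271-4.8410i
X[2] = -0.9271+3.5797i
X[3] = -0.9271-3.5797i
X[4] = 2.4271+4.8410i

X = [7, 2.4271-4.8410i, -0.9271+3.5797i, -0.9271-3.5797i, 2.4271+4.8410i]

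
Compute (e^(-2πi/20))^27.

Since ω_20^20 = 1, powers reduce modulo 20.
27 mod 20 = 7
So ω_20^27 = ω_20^7 = e^(-2πi·7/20)

ω_20^27 = ω_20^7 = -0.5878-0.8090i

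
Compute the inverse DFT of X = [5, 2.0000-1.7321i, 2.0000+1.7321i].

x[n] = (1/3) Σ(k=0 to 2) X[k] · e^(2πikn/3)

Computing each x[n]:
x[0] = 3
x[1] = 2
x[2] = 0

x = [3, 2, 0]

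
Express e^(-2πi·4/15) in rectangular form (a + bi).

ω_15^4 = e^(-2πi·4/15)
= cos(-2π·4/15) + i·sin(-2π·4/15)
= cos(-8π/15) + i·sin(-8π/15)

ω_15^4 = cos(-8π/15) + i·sin(-8π/15) = -0.1045-0.9945i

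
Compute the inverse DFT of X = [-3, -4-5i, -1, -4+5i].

x[n] = (1/4) Σ(k=0 to 3) X[k] · e^(2πikn/4)

Computing each x[n]:
x[0] = -3
x[1] = 2
x[2] = 1
x[3] = -3

x = [-3, 2, 1, -3]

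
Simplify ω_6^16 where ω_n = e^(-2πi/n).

Since ω_6^6 = 1, powers reduce modulo 6.
16 mod 6 = 4
So ω_6^16 = ω_6^4 = e^(-2πi·4/6)

ω_6^16 = ω_6^4 = -0.5000+0.8660i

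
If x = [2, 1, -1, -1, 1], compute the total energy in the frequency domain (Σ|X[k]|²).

Parseval: Σ|x[n]|² = (1/N)Σ|X[k]|², so Σ|X[k]|² = N·Σ|x[n]|² = 5·8.0000

Σ|X[k]|² = N·Σ|x[n]|² = 5·8.0000 = 40.0000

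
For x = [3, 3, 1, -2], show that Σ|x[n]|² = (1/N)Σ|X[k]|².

Time domain:
Σ|x[n]|² = |3|² + |3|² + |1|² + |-2|² = 23.0000

Frequency domain:
(1/4)Σ|X[k]|² = (1/4)(|5|² + |2-5i|² + |3|² + |2+5i|²) = (1/4)·92.0000 = 23.0000

Both sides agree, confirming Parseval's theorem.

Σ|x[n]|² = (1/N)Σ|X[k]|² = 23.0000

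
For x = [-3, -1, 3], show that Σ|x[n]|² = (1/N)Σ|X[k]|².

Time domain:
Σ|x[n]|² = |-3|² + |-1|² + |3|² = 19.0000

Frequency domain:
(1/3)Σ|X[k]|² = (1/3)(|-1|² + |-4.0000+3.4641i|² + |-4.0000-3.4641i|²) = (1/3)·57.0000 = 19.0000

Both sides agree, confirming Parseval's theorem.

Σ|x[n]|² = (1/N)Σ|X[k]|² = 19.0000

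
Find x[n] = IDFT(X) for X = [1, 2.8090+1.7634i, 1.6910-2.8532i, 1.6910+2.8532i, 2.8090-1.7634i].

x[n] = (1/5) Σ(k=0 to 4) X[k] · e^(2πikn/5)

Computing each x[n]:
x[0] = 2
x[1] = 0
x[2] = -2
x[3] = 1
x[4] = 0

x = [2, 0, -2, 1, 0]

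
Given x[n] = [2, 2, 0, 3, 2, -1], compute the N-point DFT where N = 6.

X[k] = Σ(n=0 to 5) x[n] · ω_6^(nk)
where ω_6 = e^(-2πi/6)

Computing each X[k]:
X[0] = 8
X[1] = -1.5000-0.8660i
X[2] = 3.5000-4.3301i
X[3] = 0
X[4] = 3.5000+4.3301i
X[5] = -1.5000+0.8660i

X = [8, -1.5000-0.8660i, 3.5000-4.3301i, 0, 3.5000+4.3301i, -1.5000+0.8660i]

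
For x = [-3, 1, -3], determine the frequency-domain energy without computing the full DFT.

Parseval: Σ|x[n]|² = (1/N)Σ|X[k]|², so Σ|X[k]|² = N·Σ|x[n]|² = 3·19.0000

Σ|X[k]|² = N·Σ|x[n]|² = 3·19.0000 = 57.0000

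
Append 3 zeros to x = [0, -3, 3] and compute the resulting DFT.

Original 3-point DFT: [0, 5.1962i, -5.1962i]
Zero-padded 6-point DFT provides frequency interpolation.

DFT_6([x, 0, ...]) = [0, -3, 5.1962i, 6, -5.1962i, -3]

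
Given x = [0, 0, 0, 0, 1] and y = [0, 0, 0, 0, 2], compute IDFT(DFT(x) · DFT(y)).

(x ⊛ y)[n] = Σ(m=0 to 4) x[m] · y[(n-m) mod 5]

Computing each output sample:
(x ⊛ y)[0] = 0
(x ⊛ y)[1] = 0
(x ⊛ y)[2] = 0
(x ⊛ y)[3] = 2
(x ⊛ y)[4] = 0

x ⊛ y = [0, 0, 0, 2, 0]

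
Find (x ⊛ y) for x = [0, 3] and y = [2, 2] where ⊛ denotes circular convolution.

(x ⊛ y)[n] = Σ(m=0 to 1) x[m] · y[(n-m) mod 2]

Computing each output sample:
(x ⊛ y)[0] = 6
(x ⊛ y)[1] = 6

x ⊛ y = [6, 6]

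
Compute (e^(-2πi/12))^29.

Since ω_12^12 = 1, powers reduce modulo 12.
29 mod 12 = 5
So ω_12^29 = ω_12^5 = e^(-2πi·5/12)

ω_12^29 = ω_12^5 = -0.8660-0.5000i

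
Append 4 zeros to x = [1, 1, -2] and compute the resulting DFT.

Original 3-point DFT: [0, 1.5000-2.5981i, 1.5000+2.5981i]
Zero-padded 7-point DFT provides frequency interpolation.

DFT_7([x, 0, ...]) = [0, 2.0685+1.1680i, 2.5794-1.8427i, -1.1479-1.9975i, -1.1479+1.9975i, 2.5794+1.8427i, 2.0685-1.1680i]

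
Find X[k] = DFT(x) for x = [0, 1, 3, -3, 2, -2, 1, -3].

X[k] = Σ(n=0 to 7) x[n] · ω_8^(nk)
where ω_8 = e^(-2πi/8)

Computing each X[k]:
X[0] = -1
X[1] = 0.1213-4.1213i
X[2] = -2-5i
X[3] = -4.1213-0.1213i
X[4] = 13
X[5] = -4.1213+0.1213i
X[6] = -2+5i
X[7] = 0.1213+4.1213i

X = [-1, 0.1213-4.1213i, -2-5i, -4.1213-0.1213i, 13, -4.1213+0.1213i, -2+5i, 0.1213+4.1213i]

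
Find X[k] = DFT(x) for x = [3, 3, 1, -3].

X[k] = Σ(n=0 to 3) x[n] · ω_4^(nk)
where ω_4 = e^(-2πi/4)

Computing each X[k]:
X[0] = 4
X[1] = 2-6i
X[2] = 4
X[3] = 2+6i

X = [4, 2-6i, 4, 2+6i]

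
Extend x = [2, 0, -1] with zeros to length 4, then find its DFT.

Original 3-point DFT: [1, 2.5000-0.8660i, 2.5000+0.8660i]
Zero-padded 4-point DFT provides frequency interpolation.

DFT_4([x, 0, ...]) = [1, 3, 1, 3]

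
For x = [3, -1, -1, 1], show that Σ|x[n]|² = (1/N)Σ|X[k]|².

Time domain:
Σ|x[n]|² = |3|² + |-1|² + |-1|² + |1|² = 12.0000

Frequency domain:
(1/4)Σ|X[k]|² = (1/4)(|2|² + |4+2i|² + |2|² + |4-2i|²) = (1/4)·48.0000 = 12.0000

Both sides agree, confirming Parseval's theorem.

Σ|x[n]|² = (1/N)Σ|X[k]|² = 12.0000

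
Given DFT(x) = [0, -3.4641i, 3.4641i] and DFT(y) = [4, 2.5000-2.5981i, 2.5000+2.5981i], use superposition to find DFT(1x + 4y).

By linearity: DFT(1x + 4y) = 1·DFT(x) + 4·DFT(y)
= 1·[0, -3.4641i, 3.4641i] + 4·[4, 2.5000-2.5981i, 2.5000+2.5981i]

Computing element-wise:
Z[0] = 1·(0) + 4·(4) = 16
Z[1] = 1·(-3.4641i) + 4·(2.5000-2.5981i) = 10.0000-13.8565i
Z[2] = 1·(3.4641i) + 4·(2.5000+2.5981i) = 10.0000+13.8565i

DFT(1x + 4y) = 1·X + 4·Y = [16, 10.0000-13.8565i, 10.0000+13.8565i]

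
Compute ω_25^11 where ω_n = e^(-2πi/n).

ω_25^11 = e^(-2πi·11/25)
= cos(-2π·11/25) + i·sin(-2π·11/25)
= cos(-22π/25) + i·sin(-22π/25)

ω_25^11 = cos(-22π/25) + i·sin(-22π/25) = -0.9298-0.3681i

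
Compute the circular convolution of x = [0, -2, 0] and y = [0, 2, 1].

(x ⊛ y)[n] = Σ(m=0 to 2) x[m] · y[(n-m) mod 3]

Computing each output sample:
(x ⊛ y)[0] = -2
(x ⊛ y)[1] = 0
(x ⊛ y)[2] = -4

x ⊛ y = [-2, 0, -4]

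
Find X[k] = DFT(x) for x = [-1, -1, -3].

X[k] = Σ(n=0 to 2) x[n] · ω_3^(nk)
where ω_3 = e^(-2πi/3)

Computing each X[k]:
X[0] = -5
X[1] = 1.0000-1.7321i
X[2] = 1.0000+1.7321i

X = [-5, 1.0000-1.7321i, 1.0000+1.7321i]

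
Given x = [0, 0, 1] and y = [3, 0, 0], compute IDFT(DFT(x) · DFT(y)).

(x ⊛ y)[n] = Σ(m=0 to 2) x[m] · y[(n-m) mod 3]

Computing each output sample:
(x ⊛ y)[0] = 0
(x ⊛ y)[1] = 0
(x ⊛ y)[2] = 3

x ⊛ y = [0, 0, 3]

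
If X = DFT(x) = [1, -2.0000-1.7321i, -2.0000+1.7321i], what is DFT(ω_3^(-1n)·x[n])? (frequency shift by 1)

Modulation property: DFT(ω_3^(-1n)·x[n]) = X[(k-1) mod 3], so circularly shift X by 1 positions.

X[k-1] = [-2.0000+1.7321i, 1, -2.0000-1.7321i]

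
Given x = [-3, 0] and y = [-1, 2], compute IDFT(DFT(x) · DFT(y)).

(x ⊛ y)[n] = Σ(m=0 to 1) x[m] · y[(n-m) mod 2]

Computing each output sample:
(x ⊛ y)[0] = 3
(x ⊛ y)[1] = -6

x ⊛ y = [3, -6]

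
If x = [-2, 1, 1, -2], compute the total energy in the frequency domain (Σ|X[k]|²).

Parseval: Σ|x[n]|² = (1/N)Σ|X[k]|², so Σ|X[k]|² = N·Σ|x[n]|² = 4·10.0000

Σ|X[k]|² = N·Σ|x[n]|² = 4·10.0000 = 40.0000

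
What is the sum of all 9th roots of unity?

Sum of all nth roots of unity equals 0 for n > 1 (geometric series with r ≠ 1).

0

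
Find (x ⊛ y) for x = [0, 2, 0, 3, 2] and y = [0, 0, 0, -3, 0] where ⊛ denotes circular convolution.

(x ⊛ y)[n] = Σ(m=0 to 4) x[m] · y[(n-m) mod 5]

Computing each output sample:
(x ⊛ y)[0] = 0
(x ⊛ y)[1] = -9
(x ⊛ y)[2] = -6
(x ⊛ y)[3] = 0
(x ⊛ y)[4] = -6

x ⊛ y = [0, -9, -6, 0, -6]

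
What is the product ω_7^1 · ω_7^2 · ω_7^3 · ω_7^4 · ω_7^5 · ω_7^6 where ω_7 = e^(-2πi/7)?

The primitive 7th roots of unity are ω_7^k for k coprime to 7: k ∈ {1, 2, 3, 4, 5, 6}
Their product equals the constant term of the cyclotomic polynomial Φ_7(x) up to sign.
For n ≥ 3, the product of all primitive nth roots of unity is 1. (For n=1 it is 1; for n=2 it is -1.)

1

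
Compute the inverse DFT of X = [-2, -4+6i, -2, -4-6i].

x[n] = (1/4) Σ(k=0 to 3) X[k] · e^(2πikn/4)

Computing each x[n]:
x[0] = -3
x[1] = -3
x[2] = 1
x[3] = 3

x = [-3, -3, 1, 3]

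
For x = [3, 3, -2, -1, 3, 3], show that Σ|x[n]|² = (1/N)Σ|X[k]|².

Time domain:
Σ|x[n]|² = |3|² + |3|² + |-2|² + |-1|² + |3|² + |3|² = 41.0000

Frequency domain:
(1/6)Σ|X[k]|² = (1/6)(|9|² + |6.5000+4.3301i|² + |-1.5000-4.3301i|² + |-1|² + |-1.5000+4.3301i|² + |6.5000-4.3301i|²) = (1/6)·246.0000 = 41.0000

Both sides agree, confirming Parseval's theorem.

Σ|x[n]|² = (1/N)Σ|X[k]|² = 41.0000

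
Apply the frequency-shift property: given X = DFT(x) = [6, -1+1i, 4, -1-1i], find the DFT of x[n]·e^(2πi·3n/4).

Modulation property: DFT(ω_4^(-3n)·x[n]) = X[(k-3) mod 4], so circularly shift X by 3 positions.

X[k-3] = [-1+1i, 4, -1-1i, 6]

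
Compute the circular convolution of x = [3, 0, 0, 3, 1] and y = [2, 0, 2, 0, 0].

(x ⊛ y)[n] = Σ(m=0 to 4) x[m] · y[(n-m) mod 5]

Computing each output sample:
(x ⊛ y)[0] = 12
(x ⊛ y)[1] = 2
(x ⊛ y)[2] = 6
(x ⊛ y)[3] = 6
(x ⊛ y)[4] = 2

x ⊛ y = [12, 2, 6, 6, 2]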